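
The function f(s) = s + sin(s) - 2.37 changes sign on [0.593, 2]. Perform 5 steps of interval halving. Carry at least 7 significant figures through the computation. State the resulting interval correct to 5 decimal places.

f(0.593000) = -1.218149, f(2.000000) = 0.539297 (opposite signs)
step 1: m = 1.296500, f(m) = -0.110884 < 0 → root in [1.296500, 2.000000]
step 2: m = 1.648250, f(m) = 0.275252 > 0 → root in [1.296500, 1.648250]
step 3: m = 1.472375, f(m) = 0.097536 > 0 → root in [1.296500, 1.472375]
step 4: m = 1.384437, f(m) = -0.002877 < 0 → root in [1.384437, 1.472375]
step 5: m = 1.428406, f(m) = 0.048286 > 0 → root in [1.384437, 1.428406]

[1.38444, 1.42841]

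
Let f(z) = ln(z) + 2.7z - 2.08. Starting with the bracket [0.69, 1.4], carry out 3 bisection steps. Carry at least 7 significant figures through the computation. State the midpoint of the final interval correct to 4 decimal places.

f(0.690000) = -0.588064, f(1.400000) = 2.036472 (opposite signs)
step 1: m = 1.045000, f(m) = 0.785517 > 0 → root in [0.690000, 1.045000]
step 2: m = 0.867500, f(m) = 0.120110 > 0 → root in [0.690000, 0.867500]
step 3: m = 0.778750, f(m) = -0.227440 < 0 → root in [0.778750, 0.867500]
Midpoint of [0.778750, 0.867500] = 0.823125

0.8231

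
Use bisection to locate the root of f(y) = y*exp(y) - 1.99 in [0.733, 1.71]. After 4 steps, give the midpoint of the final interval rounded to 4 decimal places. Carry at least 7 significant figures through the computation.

0.8246

f(0.733000) = -0.464396, f(1.710000) = 7.464524 (opposite signs)
step 1: m = 1.221500, f(m) = 2.153661 > 0 → root in [0.733000, 1.221500]
step 2: m = 0.977250, f(m) = 0.606689 > 0 → root in [0.733000, 0.977250]
step 3: m = 0.855125, f(m) = 0.020970 > 0 → root in [0.733000, 0.855125]
step 4: m = 0.794062, f(m) = -0.233243 < 0 → root in [0.794062, 0.855125]
Midpoint of [0.794062, 0.855125] = 0.824594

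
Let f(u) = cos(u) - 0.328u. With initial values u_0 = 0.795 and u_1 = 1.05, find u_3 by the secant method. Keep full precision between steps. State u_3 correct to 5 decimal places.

f(u_0) = 0.439525, f(u_1) = 0.153171
u_2 = 1.050000 - (0.153171)·(1.050000 - 0.795000)/(0.153171 - (0.439525)) = 1.186400; f(u_2) = -0.014139
u_3 = 1.186400 - (-0.014139)·(1.186400 - 1.050000)/(-0.014139 - (0.153171)) = 1.174873; f(u_3) = 0.000302

1.17487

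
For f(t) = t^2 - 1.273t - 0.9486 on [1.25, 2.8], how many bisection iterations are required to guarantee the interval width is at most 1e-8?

Initial width b − a = 2.8 − 1.25 = 1.550000.
After n steps the width is (b−a)/2^n; need (b−a)/2^n ≤ 1e-8.
So n ≥ log₂(1.550000/1e-8) = log₂(155000000.0000) ≈ 27.2077.
Hence n = 28.

28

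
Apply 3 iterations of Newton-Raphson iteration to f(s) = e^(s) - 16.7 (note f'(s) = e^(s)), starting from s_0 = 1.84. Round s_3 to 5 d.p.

2.83152

Newton update: s ← s − f(s)/f'(s).
s_0 = 1.840000: f = -10.403462, f' = 6.296538 → s_1 = 1.840000 - (-10.403462)/(6.296538) = 3.492251
s_1 = 3.492251: f = 16.159833, f' = 32.859833 → s_2 = 3.492251 - (16.159833)/(32.859833) = 3.000470
s_2 = 3.000470: f = 3.394985, f' = 20.094985 → s_3 = 3.000470 - (3.394985)/(20.094985) = 2.831523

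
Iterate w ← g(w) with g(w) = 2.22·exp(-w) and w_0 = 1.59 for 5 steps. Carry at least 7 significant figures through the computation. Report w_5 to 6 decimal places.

0.609694

w_1 = g(1.590000) = 0.452715
w_2 = g(0.452715) = 1.411697
w_3 = g(1.411697) = 0.541079
w_4 = g(0.541079) = 1.292306
w_5 = g(1.292306) = 0.609694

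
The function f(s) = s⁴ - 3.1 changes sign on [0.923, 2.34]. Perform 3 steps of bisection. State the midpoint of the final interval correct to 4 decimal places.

1.3658

f(0.923000) = -2.374217, f(2.340000) = 26.882195 (opposite signs)
step 1: m = 1.631500, f(m) = 3.985138 > 0 → root in [0.923000, 1.631500]
step 2: m = 1.277250, f(m) = -0.438640 < 0 → root in [1.277250, 1.631500]
step 3: m = 1.454375, f(m) = 1.374099 > 0 → root in [1.277250, 1.454375]
Midpoint of [1.277250, 1.454375] = 1.365813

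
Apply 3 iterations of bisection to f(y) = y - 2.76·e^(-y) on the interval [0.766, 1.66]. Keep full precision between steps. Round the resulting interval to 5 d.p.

f(0.766000) = -0.517038, f(1.660000) = 1.135216 (opposite signs)
step 1: m = 1.213000, f(m) = 0.392441 > 0 → root in [0.766000, 1.213000]
step 2: m = 0.989500, f(m) = -0.036565 < 0 → root in [0.989500, 1.213000]
step 3: m = 1.101250, f(m) = 0.183673 > 0 → root in [0.989500, 1.101250]

[0.98950, 1.10125]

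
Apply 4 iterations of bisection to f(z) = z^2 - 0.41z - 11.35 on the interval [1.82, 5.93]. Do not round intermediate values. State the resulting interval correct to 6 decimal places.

[3.361250, 3.618125]

f(1.820000) = -8.783800, f(5.930000) = 21.383600 (opposite signs)
step 1: m = 3.875000, f(m) = 2.076875 > 0 → root in [1.820000, 3.875000]
step 2: m = 2.847500, f(m) = -4.409219 < 0 → root in [2.847500, 3.875000]
step 3: m = 3.361250, f(m) = -1.430111 < 0 → root in [3.361250, 3.875000]
step 4: m = 3.618125, f(m) = 0.257397 > 0 → root in [3.361250, 3.618125]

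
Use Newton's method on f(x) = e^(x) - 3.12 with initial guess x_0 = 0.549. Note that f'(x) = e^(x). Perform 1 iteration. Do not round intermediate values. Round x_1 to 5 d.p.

x_0 = 0.549000: f = -1.388479, f' = 1.731521 → x_1 = 0.549000 - (-1.388479)/(1.731521) = 1.350884

1.35088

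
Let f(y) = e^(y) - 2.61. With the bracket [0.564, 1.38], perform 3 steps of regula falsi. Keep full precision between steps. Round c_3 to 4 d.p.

f(0.564000) = -0.852311, f(1.380000) = 1.364902
step 1: c = 0.877676, f(c) = -0.204697 < 0 → new bracket [0.877676, 1.380000]
step 2: c = 0.943186, f(c) = -0.041850 < 0 → new bracket [0.943186, 1.380000]
step 3: c = 0.956181, f(c) = -0.008259 < 0 → new bracket [0.956181, 1.380000]

0.9562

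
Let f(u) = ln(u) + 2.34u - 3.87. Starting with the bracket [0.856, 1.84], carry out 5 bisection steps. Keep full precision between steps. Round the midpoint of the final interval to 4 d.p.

f(0.856000) = -2.022445, f(1.840000) = 1.045366 (opposite signs)
step 1: m = 1.348000, f(m) = -0.417058 < 0 → root in [1.348000, 1.840000]
step 2: m = 1.594000, f(m) = 0.326207 > 0 → root in [1.348000, 1.594000]
step 3: m = 1.471000, f(m) = -0.041918 < 0 → root in [1.471000, 1.594000]
step 4: m = 1.532500, f(m) = 0.142950 > 0 → root in [1.471000, 1.532500]
step 5: m = 1.501750, f(m) = 0.050726 > 0 → root in [1.471000, 1.501750]
Midpoint of [1.471000, 1.501750] = 1.486375

1.4864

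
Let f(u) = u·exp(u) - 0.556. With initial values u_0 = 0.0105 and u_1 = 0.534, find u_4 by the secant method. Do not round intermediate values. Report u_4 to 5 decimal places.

0.38047

f(u_0) = -0.545389, f(u_1) = 0.354866
u_2 = 0.534000 - (0.354866)·(0.534000 - 0.010500)/(0.354866 - (-0.545389)) = 0.327645; f(u_2) = -0.101329
u_3 = 0.327645 - (-0.101329)·(0.327645 - 0.534000)/(-0.101329 - (0.354866)) = 0.373480; f(u_3) = -0.013416
u_4 = 0.373480 - (-0.013416)·(0.373480 - 0.327645)/(-0.013416 - (-0.101329)) = 0.380474; f(u_4) = 0.000626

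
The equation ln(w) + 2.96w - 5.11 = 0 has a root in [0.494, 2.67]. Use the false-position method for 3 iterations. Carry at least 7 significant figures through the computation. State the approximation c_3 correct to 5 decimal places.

f(0.494000) = -4.352980, f(2.670000) = 3.775278
step 1: c = 1.659328, f(c) = 0.308022 > 0 → new bracket [0.494000, 1.659328]
step 2: c = 1.582317, f(c) = 0.032548 > 0 → new bracket [0.494000, 1.582317]
step 3: c = 1.574240, f(c) = 0.003522 > 0 → new bracket [0.494000, 1.574240]

1.57424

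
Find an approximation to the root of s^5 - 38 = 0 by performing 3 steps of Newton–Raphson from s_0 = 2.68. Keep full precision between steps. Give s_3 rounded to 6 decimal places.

Newton update: s ← s − f(s)/f'(s).
f'(s) = 5s^4
s_0 = 2.680000: f = 100.252811, f' = 257.934349 → s_1 = 2.680000 - (100.252811)/(257.934349) = 2.291324
s_1 = 2.291324: f = 25.158646, f' = 137.821273 → s_2 = 2.291324 - (25.158646)/(137.821273) = 2.108779
s_2 = 2.108779: f = 3.701838, f' = 98.876745 → s_3 = 2.108779 - (3.701838)/(98.876745) = 2.071340

2.071340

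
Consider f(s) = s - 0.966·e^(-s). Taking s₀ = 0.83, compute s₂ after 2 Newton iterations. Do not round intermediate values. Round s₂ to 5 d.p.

0.55469

Newton update: s ← s − f(s)/f'(s).
f'(s) = 1 + 0.966·e^(-s)
s_0 = 0.830000: f = 0.408776, f' = 1.421224 → s_1 = 0.830000 - (0.408776)/(1.421224) = 0.542377
s_1 = 0.542377: f = -0.019221, f' = 1.561598 → s_2 = 0.542377 - (-0.019221)/(1.561598) = 0.554686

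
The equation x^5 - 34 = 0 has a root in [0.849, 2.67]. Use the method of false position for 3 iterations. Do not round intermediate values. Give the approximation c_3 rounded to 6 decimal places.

1.809654

False-position update: c = (a·f(b) − b·f(a))/(f(b) − f(a)); replace the endpoint whose sign matches f(c).
f(0.849000) = -33.558899, f(2.670000) = 101.692645
step 1: c = 1.300830, f(c) = -30.275197 < 0 → new bracket [1.300830, 2.670000]
step 2: c = 1.614936, f(c) = -23.015584 < 0 → new bracket [1.614936, 2.670000]
step 3: c = 1.809654, f(c) = -14.592133 < 0 → new bracket [1.809654, 2.670000]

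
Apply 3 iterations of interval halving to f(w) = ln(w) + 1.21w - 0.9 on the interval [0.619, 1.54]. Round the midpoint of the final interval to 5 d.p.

0.90681

f(0.619000) = -0.630660, f(1.540000) = 1.395182 (opposite signs)
step 1: m = 1.079500, f(m) = 0.482693 > 0 → root in [0.619000, 1.079500]
step 2: m = 0.849250, f(m) = -0.035809 < 0 → root in [0.849250, 1.079500]
step 3: m = 0.964375, f(m) = 0.230619 > 0 → root in [0.849250, 0.964375]
Midpoint of [0.849250, 0.964375] = 0.906813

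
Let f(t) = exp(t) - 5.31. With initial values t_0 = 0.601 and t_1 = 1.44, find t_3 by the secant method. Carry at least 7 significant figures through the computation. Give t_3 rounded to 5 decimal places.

1.65200

f(t_0) = -3.486058, f(t_1) = -1.089304
t_2 = 1.440000 - (-1.089304)·(1.440000 - 0.601000)/(-1.089304 - (-3.486058)) = 1.821318; f(t_2) = 0.870000
t_3 = 1.821318 - (0.870000)·(1.821318 - 1.440000)/(0.870000 - (-1.089304)) = 1.652000; f(t_3) = -0.092598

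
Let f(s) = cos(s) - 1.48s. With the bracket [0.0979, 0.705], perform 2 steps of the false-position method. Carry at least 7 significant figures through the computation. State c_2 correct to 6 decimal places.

f(0.097900) = 0.850320, f(0.705000) = -0.281788
step 1: c = 0.553889, f(c) = 0.030729 > 0 → new bracket [0.553889, 0.705000]
step 2: c = 0.568748, f(c) = 0.000830 > 0 → new bracket [0.568748, 0.705000]

0.568748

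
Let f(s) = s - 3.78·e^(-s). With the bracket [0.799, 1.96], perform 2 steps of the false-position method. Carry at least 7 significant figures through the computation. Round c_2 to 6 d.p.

1.179310

False-position update: c = (a·f(b) − b·f(a))/(f(b) − f(a)); replace the endpoint whose sign matches f(c).
f(0.799000) = -0.901163, f(1.960000) = 1.427555
step 1: c = 1.248282, f(c) = 0.163431 > 0 → new bracket [0.799000, 1.248282]
step 2: c = 1.179310, f(c) = 0.016995 > 0 → new bracket [0.799000, 1.179310]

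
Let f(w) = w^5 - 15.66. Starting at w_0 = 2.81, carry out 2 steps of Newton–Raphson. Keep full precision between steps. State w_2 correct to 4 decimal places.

1.9509

Newton update: w ← w − f(w)/f'(w).
f'(w) = 5w^4
w_0 = 2.810000: f = 159.538991, f' = 311.741976 → w_1 = 2.810000 - (159.538991)/(311.741976) = 2.298234
w_1 = 2.298234: f = 48.456689, f' = 139.491220 → w_2 = 2.298234 - (48.456689)/(139.491220) = 1.950852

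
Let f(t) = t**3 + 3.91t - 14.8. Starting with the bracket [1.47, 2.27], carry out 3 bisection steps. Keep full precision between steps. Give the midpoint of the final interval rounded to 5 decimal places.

1.92000

f(1.470000) = -5.875777, f(2.270000) = 5.772783 (opposite signs)
step 1: m = 1.870000, f(m) = -0.949097 < 0 → root in [1.870000, 2.270000]
step 2: m = 2.070000, f(m) = 2.163443 > 0 → root in [1.870000, 2.070000]
step 3: m = 1.970000, f(m) = 0.548073 > 0 → root in [1.870000, 1.970000]
Midpoint of [1.870000, 1.970000] = 1.920000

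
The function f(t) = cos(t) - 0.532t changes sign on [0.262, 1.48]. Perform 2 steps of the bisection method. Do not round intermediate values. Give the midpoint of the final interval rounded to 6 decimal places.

f(0.262000) = 0.826490, f(1.480000) = -0.696688 (opposite signs)
step 1: m = 0.871000, f(m) = 0.180690 > 0 → root in [0.871000, 1.480000]
step 2: m = 1.175500, f(m) = -0.240284 < 0 → root in [0.871000, 1.175500]
Midpoint of [0.871000, 1.175500] = 1.023250

1.023250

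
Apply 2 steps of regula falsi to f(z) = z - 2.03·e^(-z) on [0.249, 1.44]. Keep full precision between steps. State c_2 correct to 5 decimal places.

False-position update: c = (a·f(b) − b·f(a))/(f(b) − f(a)); replace the endpoint whose sign matches f(c).
f(0.249000) = -1.333547, f(1.440000) = 0.959037
step 1: c = 0.941779, f(c) = 0.150215 > 0 → new bracket [0.249000, 0.941779]
step 2: c = 0.871643, f(c) = 0.022568 > 0 → new bracket [0.249000, 0.871643]

0.87164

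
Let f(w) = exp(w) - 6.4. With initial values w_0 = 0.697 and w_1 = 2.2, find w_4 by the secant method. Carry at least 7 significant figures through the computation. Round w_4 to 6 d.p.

1.860464

f(w_0) = -4.392279, f(w_1) = 2.625013
w_2 = 2.200000 - (2.625013)·(2.200000 - 0.697000)/(2.625013 - (-4.392279)) = 1.637761; f(w_2) = -1.256360
w_3 = 1.637761 - (-1.256360)·(1.637761 - 2.200000)/(-1.256360 - (2.625013)) = 1.819752; f(w_3) = -0.229673
w_4 = 1.819752 - (-0.229673)·(1.819752 - 1.637761)/(-0.229673 - (-1.256360)) = 1.860464; f(w_4) = 0.026716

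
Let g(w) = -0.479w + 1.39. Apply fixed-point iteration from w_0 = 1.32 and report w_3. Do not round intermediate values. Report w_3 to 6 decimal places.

0.898042

w_1 = g(1.320000) = 0.757720
w_2 = g(0.757720) = 1.027052
w_3 = g(1.027052) = 0.898042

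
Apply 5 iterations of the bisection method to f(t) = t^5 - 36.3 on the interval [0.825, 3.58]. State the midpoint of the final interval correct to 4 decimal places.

f(0.825000) = -35.917818, f(3.580000) = 551.751190 (opposite signs)
step 1: m = 2.202500, f(m) = 15.529806 > 0 → root in [0.825000, 2.202500]
step 2: m = 1.513750, f(m) = -28.351764 < 0 → root in [1.513750, 2.202500]
step 3: m = 1.858125, f(m) = -14.149954 < 0 → root in [1.858125, 2.202500]
step 4: m = 2.030312, f(m) = -1.800370 < 0 → root in [2.030312, 2.202500]
step 5: m = 2.116406, f(m) = 6.161485 > 0 → root in [2.030312, 2.116406]
Midpoint of [2.030312, 2.116406] = 2.073359

2.0734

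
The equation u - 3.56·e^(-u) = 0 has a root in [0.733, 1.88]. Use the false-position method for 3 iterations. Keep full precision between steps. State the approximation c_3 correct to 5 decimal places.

f(0.733000) = -0.977457, f(1.880000) = 1.336779
step 1: c = 1.217455, f(c) = 0.163757 > 0 → new bracket [0.733000, 1.217455]
step 2: c = 1.147939, f(c) = 0.018386 > 0 → new bracket [0.733000, 1.147939]
step 3: c = 1.140278, f(c) = 0.002038 > 0 → new bracket [0.733000, 1.140278]

1.14028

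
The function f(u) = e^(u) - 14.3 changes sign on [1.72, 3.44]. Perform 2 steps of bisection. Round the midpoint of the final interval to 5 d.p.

2.79500

f(1.720000) = -8.715472, f(3.440000) = 16.886958 (opposite signs)
step 1: m = 2.580000, f(m) = -1.102862 < 0 → root in [2.580000, 3.440000]
step 2: m = 3.010000, f(m) = 5.987400 > 0 → root in [2.580000, 3.010000]
Midpoint of [2.580000, 3.010000] = 2.795000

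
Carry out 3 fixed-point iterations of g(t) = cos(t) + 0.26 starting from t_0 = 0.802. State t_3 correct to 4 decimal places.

0.9294

t_1 = g(0.802000) = 0.955271
t_2 = g(0.955271) = 0.837388
t_3 = g(0.837388) = 0.929406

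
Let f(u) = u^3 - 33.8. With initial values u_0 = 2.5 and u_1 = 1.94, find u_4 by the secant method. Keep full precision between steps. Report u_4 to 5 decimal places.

3.20082

f(u_0) = -18.175000, f(u_1) = -26.498616
u_2 = 1.940000 - (-26.498616)·(1.940000 - 2.500000)/(-26.498616 - (-18.175000)) = 3.722786; f(u_2) = 17.794590
u_3 = 3.722786 - (17.794590)·(3.722786 - 1.940000)/(17.794590 - (-26.498616)) = 3.006560; f(u_3) = -6.622495
u_4 = 3.006560 - (-6.622495)·(3.006560 - 3.722786)/(-6.622495 - (17.794590)) = 3.200817; f(u_4) = -1.006882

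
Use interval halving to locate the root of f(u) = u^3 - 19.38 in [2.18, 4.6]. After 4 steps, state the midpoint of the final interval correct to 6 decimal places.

f(2.180000) = -9.019768, f(4.600000) = 77.956000 (opposite signs)
step 1: m = 3.390000, f(m) = 19.578219 > 0 → root in [2.180000, 3.390000]
step 2: m = 2.785000, f(m) = 2.221087 > 0 → root in [2.180000, 2.785000]
step 3: m = 2.482500, f(m) = -4.080833 < 0 → root in [2.482500, 2.785000]
step 4: m = 2.633750, f(m) = -1.110627 < 0 → root in [2.633750, 2.785000]
Midpoint of [2.633750, 2.785000] = 2.709375

2.709375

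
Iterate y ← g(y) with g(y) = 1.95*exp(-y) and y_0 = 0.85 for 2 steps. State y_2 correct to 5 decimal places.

0.84736

y_1 = g(0.850000) = 0.833459
y_2 = g(0.833459) = 0.847360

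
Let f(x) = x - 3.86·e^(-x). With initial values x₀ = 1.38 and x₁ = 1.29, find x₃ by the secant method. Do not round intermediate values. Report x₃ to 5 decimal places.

1.18295

f(x_0) = 0.408907, f(x_1) = 0.227455
x_2 = 1.290000 - (0.227455)·(1.290000 - 1.380000)/(0.227455 - (0.408907)) = 1.177183; f(x_2) = -0.012260
x_3 = 1.177183 - (-0.012260)·(1.177183 - 1.290000)/(-0.012260 - (0.227455)) = 1.182952; f(x_3) = 0.000353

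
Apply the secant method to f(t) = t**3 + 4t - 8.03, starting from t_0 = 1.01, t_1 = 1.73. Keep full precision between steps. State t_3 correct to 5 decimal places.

f(t_0) = -2.959699, f(t_1) = 4.067717
t_2 = 1.730000 - (4.067717)·(1.730000 - 1.010000)/(4.067717 - (-2.959699)) = 1.313239; f(t_2) = -0.512241
t_3 = 1.313239 - (-0.512241)·(1.313239 - 1.730000)/(-0.512241 - (4.067717)) = 1.359851; f(t_3) = -0.075969

1.35985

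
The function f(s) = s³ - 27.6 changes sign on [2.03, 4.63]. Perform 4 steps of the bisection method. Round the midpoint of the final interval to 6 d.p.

f(2.030000) = -19.234573, f(4.630000) = 71.652847 (opposite signs)
step 1: m = 3.330000, f(m) = 9.326037 > 0 → root in [2.030000, 3.330000]
step 2: m = 2.680000, f(m) = -8.351168 < 0 → root in [2.680000, 3.330000]
step 3: m = 3.005000, f(m) = -0.464775 < 0 → root in [3.005000, 3.330000]
step 4: m = 3.167500, f(m) = 4.179706 > 0 → root in [3.005000, 3.167500]
Midpoint of [3.005000, 3.167500] = 3.086250

3.086250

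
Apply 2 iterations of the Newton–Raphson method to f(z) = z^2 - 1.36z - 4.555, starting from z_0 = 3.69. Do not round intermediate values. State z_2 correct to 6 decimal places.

f'(z) = 2z - 1.36
z_0 = 3.690000: f = 4.042700, f' = 6.020000 → z_1 = 3.690000 - (4.042700)/(6.020000) = 3.018455
z_1 = 3.018455: f = 0.450972, f' = 4.676910 → z_2 = 3.018455 - (0.450972)/(4.676910) = 2.922030

2.922030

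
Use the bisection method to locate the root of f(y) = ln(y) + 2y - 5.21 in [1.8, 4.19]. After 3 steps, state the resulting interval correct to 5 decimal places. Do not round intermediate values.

[2.09875, 2.39750]

f(1.800000) = -1.022213, f(4.190000) = 4.602701 (opposite signs)
step 1: m = 2.995000, f(m) = 1.876944 > 0 → root in [1.800000, 2.995000]
step 2: m = 2.397500, f(m) = 0.459427 > 0 → root in [1.800000, 2.397500]
step 3: m = 2.098750, f(m) = -0.271158 < 0 → root in [2.098750, 2.397500]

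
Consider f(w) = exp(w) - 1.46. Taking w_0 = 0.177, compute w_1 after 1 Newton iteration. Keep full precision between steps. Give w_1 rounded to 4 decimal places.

f'(w) = exp(w)
w_0 = 0.177000: f = -0.266369, f' = 1.193631 → w_1 = 0.177000 - (-0.266369)/(1.193631) = 0.400158

0.4002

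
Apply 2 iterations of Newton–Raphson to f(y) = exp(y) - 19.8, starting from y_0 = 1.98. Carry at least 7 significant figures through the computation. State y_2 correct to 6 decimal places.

3.196602

f'(y) = exp(y)
y_0 = 1.980000: f = -12.557257, f' = 7.242743 → y_1 = 1.980000 - (-12.557257)/(7.242743) = 3.713771
y_1 = 3.713771: f = 21.208153, f' = 41.008153 → y_2 = 3.713771 - (21.208153)/(41.008153) = 3.196602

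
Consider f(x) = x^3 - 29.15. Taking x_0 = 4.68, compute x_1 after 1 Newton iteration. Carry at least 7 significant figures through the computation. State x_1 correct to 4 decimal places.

3.5636

Newton update: x ← x − f(x)/f'(x).
f'(x) = 3x^2
x_0 = 4.680000: f = 73.353232, f' = 65.707200 → x_1 = 4.680000 - (73.353232)/(65.707200) = 3.563635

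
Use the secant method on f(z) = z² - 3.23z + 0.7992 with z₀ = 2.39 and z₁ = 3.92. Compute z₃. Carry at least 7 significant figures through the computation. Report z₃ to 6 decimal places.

f(z_0) = -1.208400, f(z_1) = 3.504000
z_2 = 3.920000 - (3.504000)·(3.920000 - 2.390000)/(3.504000 - (-1.208400)) = 2.782338; f(z_2) = -0.446348
z_3 = 2.782338 - (-0.446348)·(2.782338 - 3.920000)/(-0.446348 - (3.504000)) = 2.910882; f(z_3) = -0.129716

2.910882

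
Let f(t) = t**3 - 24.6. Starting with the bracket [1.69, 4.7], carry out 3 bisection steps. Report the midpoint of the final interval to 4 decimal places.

3.0069

f(1.690000) = -19.773191, f(4.700000) = 79.223000 (opposite signs)
step 1: m = 3.195000, f(m) = 8.014640 > 0 → root in [1.690000, 3.195000]
step 2: m = 2.442500, f(m) = -10.028518 < 0 → root in [2.442500, 3.195000]
step 3: m = 2.818750, f(m) = -2.204040 < 0 → root in [2.818750, 3.195000]
Midpoint of [2.818750, 3.195000] = 3.006875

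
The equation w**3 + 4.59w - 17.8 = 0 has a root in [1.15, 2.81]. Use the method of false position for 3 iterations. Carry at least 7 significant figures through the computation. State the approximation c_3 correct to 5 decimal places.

f(1.150000) = -11.000625, f(2.810000) = 17.285941
step 1: c = 1.795573, f(c) = -3.769248 < 0 → new bracket [1.795573, 2.810000]
step 2: c = 1.977173, f(c) = -0.995585 < 0 → new bracket [1.977173, 2.810000]
step 3: c = 2.022528, f(c) = -0.243211 < 0 → new bracket [2.022528, 2.810000]

2.02253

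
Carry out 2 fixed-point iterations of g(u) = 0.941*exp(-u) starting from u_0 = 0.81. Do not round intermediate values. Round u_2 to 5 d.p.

u_1 = g(0.810000) = 0.418611
u_2 = g(0.418611) = 0.619140

0.61914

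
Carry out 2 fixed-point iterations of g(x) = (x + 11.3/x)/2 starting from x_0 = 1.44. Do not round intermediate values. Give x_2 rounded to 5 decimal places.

3.53853

x_1 = g(1.440000) = 4.643611
x_2 = g(4.643611) = 3.538531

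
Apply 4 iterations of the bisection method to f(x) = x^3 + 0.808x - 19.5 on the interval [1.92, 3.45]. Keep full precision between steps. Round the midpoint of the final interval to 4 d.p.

2.6372

f(1.920000) = -10.870752, f(3.450000) = 24.351225 (opposite signs)
step 1: m = 2.685000, f(m) = 2.026249 > 0 → root in [1.920000, 2.685000]
step 2: m = 2.302500, f(m) = -5.432862 < 0 → root in [2.302500, 2.685000]
step 3: m = 2.493750, f(m) = -1.976945 < 0 → root in [2.493750, 2.685000]
step 4: m = 2.589375, f(m) = -0.046381 < 0 → root in [2.589375, 2.685000]
Midpoint of [2.589375, 2.685000] = 2.637188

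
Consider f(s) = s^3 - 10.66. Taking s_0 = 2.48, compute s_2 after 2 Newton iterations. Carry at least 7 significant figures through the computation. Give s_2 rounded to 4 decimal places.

f'(s) = 3s^2
s_0 = 2.480000: f = 4.592992, f' = 18.451200 → s_1 = 2.480000 - (4.592992)/(18.451200) = 2.231074
s_1 = 2.231074: f = 0.445590, f' = 14.933067 → s_2 = 2.231074 - (0.445590)/(14.933067) = 2.201234

2.2012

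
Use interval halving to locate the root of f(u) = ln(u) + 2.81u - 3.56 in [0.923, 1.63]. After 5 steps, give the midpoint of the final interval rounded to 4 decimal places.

f(0.923000) = -1.046496, f(1.630000) = 1.508880 (opposite signs)
step 1: m = 1.276500, f(m) = 0.271087 > 0 → root in [0.923000, 1.276500]
step 2: m = 1.099750, f(m) = -0.374620 < 0 → root in [1.099750, 1.276500]
step 3: m = 1.188125, f(m) = -0.048992 < 0 → root in [1.188125, 1.276500]
step 4: m = 1.232312, f(m) = 0.111691 > 0 → root in [1.188125, 1.232312]
step 5: m = 1.210219, f(m) = 0.031516 > 0 → root in [1.188125, 1.210219]
Midpoint of [1.188125, 1.210219] = 1.199172

1.1992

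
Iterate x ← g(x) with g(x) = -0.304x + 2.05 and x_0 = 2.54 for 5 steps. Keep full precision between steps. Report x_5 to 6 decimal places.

x_1 = g(2.540000) = 1.277840
x_2 = g(1.277840) = 1.661537
x_3 = g(1.661537) = 1.544893
x_4 = g(1.544893) = 1.580353
x_5 = g(1.580353) = 1.569573

1.569573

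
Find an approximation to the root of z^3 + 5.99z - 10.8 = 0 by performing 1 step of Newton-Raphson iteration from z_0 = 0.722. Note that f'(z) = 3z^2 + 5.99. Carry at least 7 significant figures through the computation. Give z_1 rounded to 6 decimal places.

1.529383

Newton update: z ← z − f(z)/f'(z).
z_0 = 0.722000: f = -6.098853, f' = 7.553852 → z_1 = 0.722000 - (-6.098853)/(7.553852) = 1.529383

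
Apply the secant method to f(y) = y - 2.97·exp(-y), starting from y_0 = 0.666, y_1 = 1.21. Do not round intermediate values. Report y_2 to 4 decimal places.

1.0610

f(y_0) = -0.859866, f(y_1) = 0.324354
y_2 = 1.210000 - (0.324354)·(1.210000 - 0.666000)/(0.324354 - (-0.859866)) = 1.061000; f(y_2) = 0.033055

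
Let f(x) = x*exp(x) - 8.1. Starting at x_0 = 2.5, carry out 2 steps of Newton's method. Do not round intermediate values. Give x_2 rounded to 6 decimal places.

f'(x) = (x+1)*exp(x)
x_0 = 2.500000: f = 22.356235, f' = 42.638729 → x_1 = 2.500000 - (22.356235)/(42.638729) = 1.975682
x_1 = 1.975682: f = 6.147711, f' = 21.459251 → x_2 = 1.975682 - (6.147711)/(21.459251) = 1.689199

1.689199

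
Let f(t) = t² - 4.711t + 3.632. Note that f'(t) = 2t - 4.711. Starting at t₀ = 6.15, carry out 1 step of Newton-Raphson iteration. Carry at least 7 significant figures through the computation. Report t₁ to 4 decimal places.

4.5053

t_0 = 6.150000: f = 12.481850, f' = 7.589000 → t_1 = 6.150000 - (12.481850)/(7.589000) = 4.505271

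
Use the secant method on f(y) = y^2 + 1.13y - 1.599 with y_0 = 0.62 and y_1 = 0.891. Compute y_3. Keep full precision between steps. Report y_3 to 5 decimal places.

Secant update: y_(k+1) = y_k − f(y_k)·(y_k − y_(k-1))/(f(y_k) − f(y_(k-1))).
f(y_0) = -0.514000, f(y_1) = 0.201711
y_2 = 0.891000 - (0.201711)·(0.891000 - 0.620000)/(0.201711 - (-0.514000)) = 0.814623; f(y_2) = -0.014865
y_3 = 0.814623 - (-0.014865)·(0.814623 - 0.891000)/(-0.014865 - (0.201711)) = 0.819865; f(y_3) = -0.000373

0.81987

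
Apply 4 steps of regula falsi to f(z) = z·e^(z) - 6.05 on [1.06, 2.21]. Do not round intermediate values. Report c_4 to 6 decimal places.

1.421773

False-position update: c = (a·f(b) − b·f(a))/(f(b) − f(a)); replace the endpoint whose sign matches f(c).
f(1.060000) = -2.990447, f(2.210000) = 14.095733
step 1: c = 1.261275, f(c) = -1.597804 < 0 → new bracket [1.261275, 2.210000]
step 2: c = 1.357867, f(c) = -0.770760 < 0 → new bracket [1.357867, 2.210000]
step 3: c = 1.402046, f(c) = -0.352776 < 0 → new bracket [1.402046, 2.210000]
step 4: c = 1.421773, f(c) = -0.157512 < 0 → new bracket [1.421773, 2.210000]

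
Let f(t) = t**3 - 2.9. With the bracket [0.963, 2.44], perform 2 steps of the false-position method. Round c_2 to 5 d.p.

f(0.963000) = -2.006944, f(2.440000) = 11.626784
step 1: c = 1.180421, f(c) = -1.255210 < 0 → new bracket [1.180421, 2.440000]
step 2: c = 1.303153, f(c) = -0.686975 < 0 → new bracket [1.303153, 2.440000]

1.30315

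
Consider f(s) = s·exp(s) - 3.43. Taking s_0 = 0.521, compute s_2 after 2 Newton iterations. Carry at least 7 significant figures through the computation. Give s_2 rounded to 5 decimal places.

1.21359

Newton update: s ← s − f(s)/f'(s).
f'(s) = (s + 1)·exp(s)
s_0 = 0.521000: f = -2.552787, f' = 2.560924 → s_1 = 0.521000 - (-2.552787)/(2.560924) = 1.517823
s_1 = 1.517823: f = 3.494733, f' = 11.487014 → s_2 = 1.517823 - (3.494733)/(11.487014) = 1.213589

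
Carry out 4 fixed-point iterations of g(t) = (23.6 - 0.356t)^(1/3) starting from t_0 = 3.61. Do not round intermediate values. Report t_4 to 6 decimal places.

2.827017

t_1 = g(3.610000) = 2.815343
t_2 = g(2.815343) = 2.827190
t_3 = g(2.827190) = 2.827014
t_4 = g(2.827014) = 2.827017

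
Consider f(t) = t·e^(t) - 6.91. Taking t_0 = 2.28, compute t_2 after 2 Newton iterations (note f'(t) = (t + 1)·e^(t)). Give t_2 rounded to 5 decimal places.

1.56519

t_0 = 2.280000: f = 15.380831, f' = 32.067512 → t_1 = 2.280000 - (15.380831)/(32.067512) = 1.800361
t_1 = 1.800361: f = 3.985481, f' = 16.947312 → t_2 = 1.800361 - (3.985481)/(16.947312) = 1.565192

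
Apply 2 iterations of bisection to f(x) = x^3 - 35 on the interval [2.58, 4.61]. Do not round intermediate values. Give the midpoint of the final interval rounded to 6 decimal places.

3.341250

f(2.580000) = -17.826488, f(4.610000) = 62.972181 (opposite signs)
step 1: m = 3.595000, f(m) = 11.461870 > 0 → root in [2.580000, 3.595000]
step 2: m = 3.087500, f(m) = -5.567924 < 0 → root in [3.087500, 3.595000]
Midpoint of [3.087500, 3.595000] = 3.341250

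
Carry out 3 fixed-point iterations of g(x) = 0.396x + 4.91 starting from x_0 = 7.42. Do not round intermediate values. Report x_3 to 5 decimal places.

8.08510

x_1 = g(7.420000) = 7.848320
x_2 = g(7.848320) = 8.017935
x_3 = g(8.017935) = 8.085102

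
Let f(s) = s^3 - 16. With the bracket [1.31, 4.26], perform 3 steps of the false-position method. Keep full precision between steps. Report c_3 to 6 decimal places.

2.354480

f(1.310000) = -13.751909, f(4.260000) = 61.308776
step 1: c = 1.850471, f(c) = -9.663537 < 0 → new bracket [1.850471, 4.260000]
step 2: c = 2.178551, f(c) = -5.660417 < 0 → new bracket [2.178551, 4.260000]
step 3: c = 2.354480, f(c) = -2.947754 < 0 → new bracket [2.354480, 4.260000]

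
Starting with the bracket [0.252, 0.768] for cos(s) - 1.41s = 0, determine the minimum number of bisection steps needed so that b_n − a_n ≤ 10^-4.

Initial width b − a = 0.768 − 0.252 = 0.516000.
After n steps the width is (b−a)/2^n; need (b−a)/2^n ≤ 10^-4.
So n ≥ log₂(0.516000/10^-4) = log₂(5160.0000) ≈ 12.3332.
Hence n = 13.

13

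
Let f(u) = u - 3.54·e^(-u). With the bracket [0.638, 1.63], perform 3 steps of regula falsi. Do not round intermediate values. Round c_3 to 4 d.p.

1.1375

False-position update: c = (a·f(b) − b·f(a))/(f(b) − f(a)); replace the endpoint whose sign matches f(c).
f(0.638000) = -1.232352, f(1.630000) = 0.936409
step 1: c = 1.201683, f(c) = 0.137248 > 0 → new bracket [0.638000, 1.201683]
step 2: c = 1.145196, f(c) = 0.018904 > 0 → new bracket [0.638000, 1.145196]
step 3: c = 1.137533, f(c) = 0.002578 > 0 → new bracket [0.638000, 1.137533]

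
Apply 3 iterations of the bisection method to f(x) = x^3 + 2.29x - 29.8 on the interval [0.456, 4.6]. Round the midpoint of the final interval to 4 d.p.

f(0.456000) = -28.660941, f(4.600000) = 78.070000 (opposite signs)
step 1: m = 2.528000, f(m) = -7.854978 < 0 → root in [2.528000, 4.600000]
step 2: m = 3.564000, f(m) = 23.631830 > 0 → root in [2.528000, 3.564000]
step 3: m = 3.046000, f(m) = 5.436481 > 0 → root in [2.528000, 3.046000]
Midpoint of [2.528000, 3.046000] = 2.787000

2.7870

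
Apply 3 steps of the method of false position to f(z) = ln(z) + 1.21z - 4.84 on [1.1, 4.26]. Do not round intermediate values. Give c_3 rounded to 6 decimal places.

f(1.100000) = -3.413690, f(4.260000) = 1.763869
step 1: c = 3.183464, f(c) = 0.169962 > 0 → new bracket [1.100000, 3.183464]
step 2: c = 3.084652, f(c) = 0.018868 > 0 → new bracket [1.100000, 3.084652]
step 3: c = 3.073743, f(c) = 0.002125 > 0 → new bracket [1.100000, 3.073743]

3.073743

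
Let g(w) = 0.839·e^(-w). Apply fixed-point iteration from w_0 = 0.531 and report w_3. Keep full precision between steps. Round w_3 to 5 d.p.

w_1 = g(0.531000) = 0.493346
w_2 = g(0.493346) = 0.512277
w_3 = g(0.512277) = 0.502670

0.50267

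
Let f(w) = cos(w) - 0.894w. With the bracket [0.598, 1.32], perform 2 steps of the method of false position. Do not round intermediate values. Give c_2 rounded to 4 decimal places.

0.7869

f(0.598000) = 0.291851, f(1.320000) = -0.931905
step 1: c = 0.770188, f(c) = 0.029231 > 0 → new bracket [0.770188, 1.320000]
step 2: c = 0.786910, f(c) = 0.002540 > 0 → new bracket [0.786910, 1.320000]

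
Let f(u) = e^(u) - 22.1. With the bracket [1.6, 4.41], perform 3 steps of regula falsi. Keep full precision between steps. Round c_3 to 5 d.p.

2.83190

False-position update: c = (a·f(b) − b·f(a))/(f(b) − f(a)); replace the endpoint whose sign matches f(c).
f(1.600000) = -17.146968, f(4.410000) = 60.169464
step 1: c = 2.223192, f(c) = -12.863233 < 0 → new bracket [2.223192, 4.410000]
step 2: c = 2.608354, f(c) = -8.523315 < 0 → new bracket [2.608354, 4.410000]
step 3: c = 2.831900, f(c) = -5.122312 < 0 → new bracket [2.831900, 4.410000]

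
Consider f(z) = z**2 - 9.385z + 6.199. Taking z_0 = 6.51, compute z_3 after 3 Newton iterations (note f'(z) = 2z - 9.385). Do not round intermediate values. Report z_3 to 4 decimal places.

8.6730

z_0 = 6.510000: f = -12.517250, f' = 3.635000 → z_1 = 6.510000 - (-12.517250)/(3.635000) = 9.953535
z_1 = 9.953535: f = 11.857934, f' = 10.522070 → z_2 = 9.953535 - (11.857934)/(10.522070) = 8.826577
z_2 = 8.826577: f = 1.270035, f' = 8.268154 → z_3 = 8.826577 - (1.270035)/(8.268154) = 8.672971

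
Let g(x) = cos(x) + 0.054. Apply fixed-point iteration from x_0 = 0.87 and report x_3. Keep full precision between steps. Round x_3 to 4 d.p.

x_1 = g(0.870000) = 0.698827
x_2 = g(0.698827) = 0.819598
x_3 = g(0.819598) = 0.736515

0.7365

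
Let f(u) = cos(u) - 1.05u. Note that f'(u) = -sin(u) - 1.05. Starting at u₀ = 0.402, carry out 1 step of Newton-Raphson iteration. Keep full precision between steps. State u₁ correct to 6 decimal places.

0.747656

Newton update: u ← u − f(u)/f'(u).
u_0 = 0.402000: f = 0.498180, f' = -1.441260 → u_1 = 0.402000 - (0.498180)/(-1.441260) = 0.747656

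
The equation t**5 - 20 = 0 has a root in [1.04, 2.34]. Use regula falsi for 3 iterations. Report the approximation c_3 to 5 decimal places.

f(1.040000) = -18.783347, f(2.340000) = 50.158337
step 1: c = 1.394188, f(c) = -14.732465 < 0 → new bracket [1.394188, 2.340000]
step 2: c = 1.608921, f(c) = -9.218654 < 0 → new bracket [1.608921, 2.340000]
step 3: c = 1.722425, f(c) = -4.839905 < 0 → new bracket [1.722425, 2.340000]

1.72243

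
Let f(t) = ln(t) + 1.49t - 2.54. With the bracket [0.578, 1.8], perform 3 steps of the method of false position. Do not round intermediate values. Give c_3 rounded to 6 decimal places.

f(0.578000) = -2.226961, f(1.800000) = 0.729787
step 1: c = 1.498385, f(c) = 0.096982 > 0 → new bracket [0.578000, 1.498385]
step 2: c = 1.459976, f(c) = 0.013784 > 0 → new bracket [0.578000, 1.459976]
step 3: c = 1.454550, f(c) = 0.001977 > 0 → new bracket [0.578000, 1.454550]

1.454550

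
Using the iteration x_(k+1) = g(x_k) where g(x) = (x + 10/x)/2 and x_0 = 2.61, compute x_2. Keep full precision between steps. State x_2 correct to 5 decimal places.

3.16281

x_1 = g(2.610000) = 3.220709
x_2 = g(3.220709) = 3.162808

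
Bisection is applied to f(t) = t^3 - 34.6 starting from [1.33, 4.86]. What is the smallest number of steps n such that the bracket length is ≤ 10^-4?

Initial width b − a = 4.86 − 1.33 = 3.530000.
After n steps the width is (b−a)/2^n; need (b−a)/2^n ≤ 10^-4.
So n ≥ log₂(3.530000/10^-4) = log₂(35300.0000) ≈ 15.1074.
Hence n = 16.

16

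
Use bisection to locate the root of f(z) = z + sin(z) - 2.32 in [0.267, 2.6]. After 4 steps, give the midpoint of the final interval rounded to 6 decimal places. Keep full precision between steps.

f(0.267000) = -1.789161, f(2.600000) = 0.795501 (opposite signs)
step 1: m = 1.433500, f(m) = 0.104090 > 0 → root in [0.267000, 1.433500]
step 2: m = 0.850250, f(m) = -0.718305 < 0 → root in [0.850250, 1.433500]
step 3: m = 1.141875, f(m) = -0.268710 < 0 → root in [1.141875, 1.433500]
step 4: m = 1.287688, f(m) = -0.072121 < 0 → root in [1.287688, 1.433500]
Midpoint of [1.287688, 1.433500] = 1.360594

1.360594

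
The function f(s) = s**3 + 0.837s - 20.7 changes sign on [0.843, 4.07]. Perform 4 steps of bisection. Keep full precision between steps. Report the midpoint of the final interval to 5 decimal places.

f(0.843000) = -19.395332, f(4.070000) = 50.125733 (opposite signs)
step 1: m = 2.456500, f(m) = -3.820425 < 0 → root in [2.456500, 4.070000]
step 2: m = 3.263250, f(m) = 16.781039 > 0 → root in [2.456500, 3.263250]
step 3: m = 2.859875, f(m) = 5.084304 > 0 → root in [2.456500, 2.859875]
step 4: m = 2.658188, f(m) = 0.307552 > 0 → root in [2.456500, 2.658188]
Midpoint of [2.456500, 2.658188] = 2.557344

2.55734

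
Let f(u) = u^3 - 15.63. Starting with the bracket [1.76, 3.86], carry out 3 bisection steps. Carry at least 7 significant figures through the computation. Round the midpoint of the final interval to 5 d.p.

f(1.760000) = -10.178224, f(3.860000) = 41.882456 (opposite signs)
step 1: m = 2.810000, f(m) = 6.558041 > 0 → root in [1.760000, 2.810000]
step 2: m = 2.285000, f(m) = -3.699501 < 0 → root in [2.285000, 2.810000]
step 3: m = 2.547500, f(m) = 0.902654 > 0 → root in [2.285000, 2.547500]
Midpoint of [2.285000, 2.547500] = 2.416250

2.41625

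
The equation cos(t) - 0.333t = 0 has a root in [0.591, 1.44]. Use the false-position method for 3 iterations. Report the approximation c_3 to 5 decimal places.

1.17040

f(0.591000) = 0.633581, f(1.440000) = -0.349096
step 1: c = 1.138393, f(c) = 0.039970 > 0 → new bracket [1.138393, 1.440000]
step 2: c = 1.169378, f(c) = 0.001322 > 0 → new bracket [1.169378, 1.440000]
step 3: c = 1.170399, f(c) = 0.000042 > 0 → new bracket [1.170399, 1.440000]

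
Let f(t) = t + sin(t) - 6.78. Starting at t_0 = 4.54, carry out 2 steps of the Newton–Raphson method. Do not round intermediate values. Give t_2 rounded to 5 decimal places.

2.93423

Newton update: t ← t − f(t)/f'(t).
f'(t) = 1 + cos(t)
t_0 = 4.540000: f = -3.225178, f' = 0.828464 → t_1 = 4.540000 - (-3.225178)/(0.828464) = 8.432963
t_1 = 8.432963: f = 2.489983, f' = 0.452829 → t_2 = 8.432963 - (2.489983)/(0.452829) = 2.934232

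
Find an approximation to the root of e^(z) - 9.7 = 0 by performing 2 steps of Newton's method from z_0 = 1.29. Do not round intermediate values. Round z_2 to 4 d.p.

2.4627

Newton update: z ← z − f(z)/f'(z).
f'(z) = e^(z)
z_0 = 1.290000: f = -6.067213, f' = 3.632787 → z_1 = 1.290000 - (-6.067213)/(3.632787) = 2.960127
z_1 = 2.960127: f = 9.600415, f' = 19.300415 → z_2 = 2.960127 - (9.600415)/(19.300415) = 2.462706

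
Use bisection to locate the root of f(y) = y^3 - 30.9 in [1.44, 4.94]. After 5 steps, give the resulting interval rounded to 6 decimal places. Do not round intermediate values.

[3.080625, 3.190000]

f(1.440000) = -27.914016, f(4.940000) = 89.653784 (opposite signs)
step 1: m = 3.190000, f(m) = 1.561759 > 0 → root in [1.440000, 3.190000]
step 2: m = 2.315000, f(m) = -18.493394 < 0 → root in [2.315000, 3.190000]
step 3: m = 2.752500, f(m) = -10.046355 < 0 → root in [2.752500, 3.190000]
step 4: m = 2.971250, f(m) = -4.668835 < 0 → root in [2.971250, 3.190000]
step 5: m = 3.080625, f(m) = -1.664097 < 0 → root in [3.080625, 3.190000]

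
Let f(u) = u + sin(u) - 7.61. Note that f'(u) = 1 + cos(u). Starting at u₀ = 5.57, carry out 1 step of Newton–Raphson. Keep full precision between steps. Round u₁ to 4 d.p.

7.1041

Newton update: u ← u − f(u)/f'(u).
u_0 = 5.570000: f = -2.694246, f' = 1.756282 → u_1 = 5.570000 - (-2.694246)/(1.756282) = 7.104063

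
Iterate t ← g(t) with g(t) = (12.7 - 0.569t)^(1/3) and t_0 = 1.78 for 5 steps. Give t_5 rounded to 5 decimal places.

2.25185

t_1 = g(1.780000) = 2.269359
t_2 = g(2.269359) = 2.251192
t_3 = g(2.251192) = 2.251871
t_4 = g(2.251871) = 2.251846
t_5 = g(2.251846) = 2.251847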